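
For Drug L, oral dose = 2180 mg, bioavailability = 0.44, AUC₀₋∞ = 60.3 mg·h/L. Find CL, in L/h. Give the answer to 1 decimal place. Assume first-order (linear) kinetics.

CL = F·Dose / AUC = 0.44 × 2180 / 60.3 = 15.91 L/h

15.9 L/h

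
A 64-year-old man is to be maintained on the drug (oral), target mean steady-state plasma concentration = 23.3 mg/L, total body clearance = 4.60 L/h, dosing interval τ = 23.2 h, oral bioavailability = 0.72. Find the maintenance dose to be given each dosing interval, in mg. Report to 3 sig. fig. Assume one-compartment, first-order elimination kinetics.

3450 mg

At steady state, F × (Dose/τ) = Css × CL.
Dose = Css × CL × τ / F = 23.3 × 4.600 × 23.2 / 0.72 = 3454 mg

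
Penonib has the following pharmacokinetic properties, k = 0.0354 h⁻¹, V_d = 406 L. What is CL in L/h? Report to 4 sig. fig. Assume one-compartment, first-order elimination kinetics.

CL = k × Vd = 0.0354 × 406 = 14.37 L/h

14.37 L/h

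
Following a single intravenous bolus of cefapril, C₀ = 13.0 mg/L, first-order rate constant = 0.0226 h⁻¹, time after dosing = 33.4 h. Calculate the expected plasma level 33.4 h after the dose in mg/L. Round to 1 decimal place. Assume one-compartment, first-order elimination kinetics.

C = C₀ · e^(−k·t) = 13.00 × e^(−0.02260 × 33.4)
  = 13.00 × 0.4701 = 6.111 mg/L

6.1 mg/L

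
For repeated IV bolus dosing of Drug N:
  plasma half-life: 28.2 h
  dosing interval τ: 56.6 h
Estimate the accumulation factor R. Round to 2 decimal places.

k = ln2 / t½ = 0.693147 / 28.2 = 0.02458 h⁻¹
e^(−kτ) = e^(−0.02458 × 56.6) = 0.2488
Accumulation ratio R = 1 / (1 − e^(−kτ)) = 1 / (1 − 0.2488) = 1.331

1.33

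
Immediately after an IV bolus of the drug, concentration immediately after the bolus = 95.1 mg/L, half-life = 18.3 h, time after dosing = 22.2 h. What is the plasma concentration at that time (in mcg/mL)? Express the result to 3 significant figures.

41.0 mcg/mL

k = ln2 / t½ = 0.693147 / 18.3 = 0.03788 h⁻¹
C = C₀ · e^(−k·t) = 95.10 × e^(−0.03788 × 22.2)
  = 95.10 × 0.4313 = 41.02 mg/L
(41.02 mg/L = 41.02 mcg/mL)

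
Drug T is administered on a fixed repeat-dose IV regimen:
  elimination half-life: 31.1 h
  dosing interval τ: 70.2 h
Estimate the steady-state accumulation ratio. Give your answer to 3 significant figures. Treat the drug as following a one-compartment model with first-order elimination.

1.26

k = ln2 / t½ = 0.693147 / 31.1 = 0.02229 h⁻¹
e^(−kτ) = e^(−0.02229 × 70.2) = 0.2091
Accumulation ratio R = 1 / (1 − e^(−kτ)) = 1 / (1 − 0.2091) = 1.264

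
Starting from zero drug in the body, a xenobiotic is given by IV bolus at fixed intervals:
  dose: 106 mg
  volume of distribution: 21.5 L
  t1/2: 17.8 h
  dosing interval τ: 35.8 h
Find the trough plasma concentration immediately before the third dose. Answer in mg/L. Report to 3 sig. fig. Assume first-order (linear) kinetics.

C₀ per dose = Dose / Vd = 106 / 21.5 = 4.930 mg/L
k = ln2 / t½ = 0.693147 / 17.8 = 0.03894 h⁻¹
Fraction remaining after one interval: r = e^(−kτ) = e^(−0.03894 × 35.8) = 0.2481
Before dose 3, 2 doses have been given (aged 1τ, 2τ).
C_trough = C₀ × (r + r²) = 4.930 × (0.2481 + 0.06155) = 1.527 mg/L

1.53 mg/L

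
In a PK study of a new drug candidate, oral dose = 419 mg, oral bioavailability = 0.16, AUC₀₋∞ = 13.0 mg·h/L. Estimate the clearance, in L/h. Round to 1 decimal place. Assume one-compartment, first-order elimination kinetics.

CL = F·Dose / AUC = 0.16 × 419 / 13.0 = 5.157 L/h

5.2 L/h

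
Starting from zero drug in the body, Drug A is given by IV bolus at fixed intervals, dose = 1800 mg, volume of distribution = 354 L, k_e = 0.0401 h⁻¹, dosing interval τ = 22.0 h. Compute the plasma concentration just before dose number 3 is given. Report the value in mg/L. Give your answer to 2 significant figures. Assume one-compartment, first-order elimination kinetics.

C₀ per dose = Dose / Vd = 1800 / 354 = 5.085 mg/L
Fraction remaining after one interval: r = e^(−kτ) = e^(−0.04010 × 22.0) = 0.4139
Before dose 3, 2 doses have been given (aged 1τ, 2τ).
C_trough = C₀ × (r + r²) = 5.085 × (0.4139 + 0.1713) = 2.976 mg/L

3.0 mg/L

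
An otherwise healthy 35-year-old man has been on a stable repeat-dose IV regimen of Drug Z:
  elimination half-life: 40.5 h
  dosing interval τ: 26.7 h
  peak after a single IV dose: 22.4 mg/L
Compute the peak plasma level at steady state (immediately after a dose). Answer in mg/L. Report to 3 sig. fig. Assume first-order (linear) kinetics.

61.1 mg/L

k = ln2 / t½ = 0.693147 / 40.5 = 0.01711 h⁻¹
e^(−kτ) = e^(−0.01711 × 26.7) = 0.6333
Accumulation ratio R = 1 / (1 − e^(−kτ)) = 1 / (1 − 0.6333) = 2.727
Steady-state peak = C₀ × R = 22.4 × 2.727 = 61.08 mg/L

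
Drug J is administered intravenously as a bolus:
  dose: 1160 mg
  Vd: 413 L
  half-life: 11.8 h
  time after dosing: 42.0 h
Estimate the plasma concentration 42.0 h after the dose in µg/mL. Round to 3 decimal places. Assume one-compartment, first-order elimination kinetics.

0.238 µg/mL

C₀ = Dose / Vd = 1160 / 413 = 2.809 mg/L
k = ln2 / t½ = 0.693147 / 11.8 = 0.05874 h⁻¹
C = C₀ · e^(−k·t) = 2.809 × e^(−0.05874 × 42.0)
  = 2.809 × 0.08483 = 0.2383 mg/L
(0.2383 mg/L = 0.2383 µg/mL)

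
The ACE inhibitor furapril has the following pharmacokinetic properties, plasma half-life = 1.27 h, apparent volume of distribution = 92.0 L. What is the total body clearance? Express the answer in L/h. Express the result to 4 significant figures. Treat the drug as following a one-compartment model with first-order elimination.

50.21 L/h

k = ln2 / t½ = 0.693147 / 1.27 = 0.5458 h⁻¹
CL = k × Vd = 0.5458 × 92.0 = 50.21 L/h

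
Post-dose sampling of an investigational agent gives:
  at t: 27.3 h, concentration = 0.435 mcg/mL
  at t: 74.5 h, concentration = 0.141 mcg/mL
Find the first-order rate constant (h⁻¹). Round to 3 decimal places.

0.024 h⁻¹

k = ln(C₁/C₂) / (t₂ − t₁) = ln(0.435/0.141) / (74.5 − 27.3)
  = 1.127 / 47.20 = 0.02388 h⁻¹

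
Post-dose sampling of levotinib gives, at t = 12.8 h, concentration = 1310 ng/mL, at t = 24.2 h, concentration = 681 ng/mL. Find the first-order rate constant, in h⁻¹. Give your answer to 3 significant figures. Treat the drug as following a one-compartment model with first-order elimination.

k = ln(C₁/C₂) / (t₂ − t₁) = ln(1310/681) / (24.2 − 12.8)
  = 0.6542 / 11.40 = 0.05739 h⁻¹

0.0574 h⁻¹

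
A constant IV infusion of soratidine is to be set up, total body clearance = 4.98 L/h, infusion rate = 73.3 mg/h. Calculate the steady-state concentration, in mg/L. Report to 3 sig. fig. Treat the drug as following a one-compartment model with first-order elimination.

At steady state Css = R₀ / CL = 73.3 / 4.980 = 14.72 mg/L

14.7 mg/L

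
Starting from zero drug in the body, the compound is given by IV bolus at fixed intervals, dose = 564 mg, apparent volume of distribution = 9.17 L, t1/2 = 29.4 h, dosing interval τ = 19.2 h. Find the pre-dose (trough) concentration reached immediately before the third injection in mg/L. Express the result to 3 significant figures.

64.0 mg/L

C₀ per dose = Dose / Vd = 564 / 9.17 = 61.50 mg/L
k = ln2 / t½ = 0.693147 / 29.4 = 0.02358 h⁻¹
Fraction remaining after one interval: r = e^(−kτ) = e^(−0.02358 × 19.2) = 0.6359
Before dose 3, 2 doses have been given (aged 1τ, 2τ).
C_trough = C₀ × (r + r²) = 61.50 × (0.6359 + 0.4044) = 63.98 mg/L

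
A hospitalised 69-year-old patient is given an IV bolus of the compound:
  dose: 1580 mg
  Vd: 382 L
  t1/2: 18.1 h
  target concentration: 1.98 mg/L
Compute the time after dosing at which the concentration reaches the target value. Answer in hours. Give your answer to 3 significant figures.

C₀ = Dose / Vd = 1580 / 382 = 4.136 mg/L
k = ln2 / t½ = 0.693147 / 18.1 = 0.03830 h⁻¹
t = ln(C₀ / C) / k = ln(4.136 / 1.98) / 0.03830
  = ln(2.089) / 0.03830 = 0.7367 / 0.03830 = 19.23 h

19.2 h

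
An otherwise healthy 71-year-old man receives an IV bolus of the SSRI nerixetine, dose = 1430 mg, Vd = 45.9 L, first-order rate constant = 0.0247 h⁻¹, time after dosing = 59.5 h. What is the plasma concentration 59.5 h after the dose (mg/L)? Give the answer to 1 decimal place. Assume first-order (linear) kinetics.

7.2 mg/L

C₀ = Dose / Vd = 1430 / 45.9 = 31.15 mg/L
C = C₀ · e^(−k·t) = 31.15 × e^(−0.02470 × 59.5)
  = 31.15 × 0.2300 = 7.165 mg/L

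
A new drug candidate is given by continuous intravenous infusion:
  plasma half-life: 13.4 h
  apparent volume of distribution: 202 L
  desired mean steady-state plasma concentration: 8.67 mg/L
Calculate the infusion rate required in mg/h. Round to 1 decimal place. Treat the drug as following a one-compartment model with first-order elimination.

k = ln2 / t½ = 0.693147 / 13.4 = 0.05173 h⁻¹
CL = k × Vd = 0.05173 × 202 = 10.45 L/h
At steady state, infusion rate R₀ = Css × CL = 8.67 × 10.45 = 90.60 mg/h

90.6 mg/h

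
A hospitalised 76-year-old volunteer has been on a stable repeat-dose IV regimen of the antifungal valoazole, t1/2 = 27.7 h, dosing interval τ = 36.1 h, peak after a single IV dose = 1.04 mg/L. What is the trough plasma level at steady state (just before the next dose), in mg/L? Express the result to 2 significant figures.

k = ln2 / t½ = 0.693147 / 27.7 = 0.02502 h⁻¹
e^(−kτ) = e^(−0.02502 × 36.1) = 0.4053
Accumulation ratio R = 1 / (1 − e^(−kτ)) = 1 / (1 − 0.4053) = 1.682
Steady-state trough = C₀ × R × e^(−kτ) = 1.04 × 1.682 × 0.4053 = 0.7090 mg/L

0.71 mg/L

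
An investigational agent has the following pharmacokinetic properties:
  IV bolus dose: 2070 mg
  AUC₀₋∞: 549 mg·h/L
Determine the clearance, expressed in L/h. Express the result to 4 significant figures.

CL = Dose / AUC = 2070 / 549 = 3.770 L/h

3.770 L/h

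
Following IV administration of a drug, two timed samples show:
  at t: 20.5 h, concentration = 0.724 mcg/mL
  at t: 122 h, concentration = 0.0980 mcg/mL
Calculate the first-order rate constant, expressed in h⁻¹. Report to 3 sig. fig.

0.0197 h⁻¹

k = ln(C₁/C₂) / (t₂ − t₁) = ln(0.724/0.0980) / (122 − 20.5)
  = 2.000 / 101.5 = 0.01970 h⁻¹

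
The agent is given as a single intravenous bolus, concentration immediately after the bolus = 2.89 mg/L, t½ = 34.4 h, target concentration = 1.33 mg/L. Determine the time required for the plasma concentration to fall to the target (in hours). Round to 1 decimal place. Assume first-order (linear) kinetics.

k = ln2 / t½ = 0.693147 / 34.4 = 0.02015 h⁻¹
t = ln(C₀ / C) / k = ln(2.890 / 1.33) / 0.02015
  = ln(2.173) / 0.02015 = 0.7761 / 0.02015 = 38.52 h

38.5 h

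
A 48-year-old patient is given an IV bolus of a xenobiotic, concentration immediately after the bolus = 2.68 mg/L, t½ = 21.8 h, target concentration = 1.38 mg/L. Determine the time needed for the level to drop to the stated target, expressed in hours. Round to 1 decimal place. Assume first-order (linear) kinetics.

20.9 h

k = ln2 / t½ = 0.693147 / 21.8 = 0.03180 h⁻¹
t = ln(C₀ / C) / k = ln(2.680 / 1.38) / 0.03180
  = ln(1.942) / 0.03180 = 0.6637 / 0.03180 = 20.87 h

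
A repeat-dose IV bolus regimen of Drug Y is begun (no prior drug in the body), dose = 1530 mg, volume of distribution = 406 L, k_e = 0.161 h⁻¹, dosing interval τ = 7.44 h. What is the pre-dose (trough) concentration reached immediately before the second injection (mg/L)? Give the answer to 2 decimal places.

C₀ per dose = Dose / Vd = 1530 / 406 = 3.768 mg/L
Fraction remaining after one interval: r = e^(−kτ) = e^(−0.1610 × 7.44) = 0.3018
Before dose 2, 1 dose has been given (aged 1τ).
C_trough = C₀ × r = 3.768 × 0.3018 = 1.137 mg/L

1.14 mg/L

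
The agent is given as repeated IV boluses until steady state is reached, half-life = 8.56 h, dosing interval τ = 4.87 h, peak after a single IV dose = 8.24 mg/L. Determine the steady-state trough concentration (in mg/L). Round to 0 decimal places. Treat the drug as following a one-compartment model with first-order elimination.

k = ln2 / t½ = 0.693147 / 8.56 = 0.08098 h⁻¹
e^(−kτ) = e^(−0.08098 × 4.87) = 0.6741
Accumulation ratio R = 1 / (1 − e^(−kτ)) = 1 / (1 − 0.6741) = 3.068
Steady-state trough = C₀ × R × e^(−kτ) = 8.24 × 3.068 × 0.6741 = 17.04 mg/L

17 mg/L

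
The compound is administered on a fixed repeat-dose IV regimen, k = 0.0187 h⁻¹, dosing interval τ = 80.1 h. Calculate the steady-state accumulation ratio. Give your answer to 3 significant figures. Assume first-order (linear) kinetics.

e^(−kτ) = e^(−0.01870 × 80.1) = 0.2236
Accumulation ratio R = 1 / (1 − e^(−kτ)) = 1 / (1 − 0.2236) = 1.288

1.29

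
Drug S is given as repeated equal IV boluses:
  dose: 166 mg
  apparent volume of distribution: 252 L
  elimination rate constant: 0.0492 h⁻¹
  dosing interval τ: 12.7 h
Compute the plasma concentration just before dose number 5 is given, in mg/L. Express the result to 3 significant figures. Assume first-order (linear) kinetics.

0.697 mg/L

C₀ per dose = Dose / Vd = 166 / 252 = 0.6587 mg/L
Fraction remaining after one interval: r = e^(−kτ) = e^(−0.04920 × 12.7) = 0.5353
Before dose 5, 4 doses have been given (aged 1τ, 2τ, 3τ, 4τ).
C_trough = C₀ × (r + r² + … + r^4) = C₀ × r(1−r^4)/(1−r)
        = 0.6587 × 0.5353 × (1 − 0.08211) / (1 − 0.5353) = 0.6965 mg/L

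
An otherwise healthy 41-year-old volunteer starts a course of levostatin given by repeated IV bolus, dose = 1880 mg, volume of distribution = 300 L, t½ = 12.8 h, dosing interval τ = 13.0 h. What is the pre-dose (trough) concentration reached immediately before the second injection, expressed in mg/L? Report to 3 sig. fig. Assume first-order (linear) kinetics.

C₀ per dose = Dose / Vd = 1880 / 300 = 6.267 mg/L
k = ln2 / t½ = 0.693147 / 12.8 = 0.05415 h⁻¹
Fraction remaining after one interval: r = e^(−kτ) = e^(−0.05415 × 13.0) = 0.4946
Before dose 2, 1 dose has been given (aged 1τ).
C_trough = C₀ × r = 6.267 × 0.4946 = 3.100 mg/L

3.10 mg/L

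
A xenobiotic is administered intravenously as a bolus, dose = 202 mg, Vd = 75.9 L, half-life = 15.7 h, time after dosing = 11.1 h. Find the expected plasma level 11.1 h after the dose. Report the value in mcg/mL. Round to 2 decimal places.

C₀ = Dose / Vd = 202.0 / 75.9 = 2.661 mg/L
k = ln2 / t½ = 0.693147 / 15.7 = 0.04415 h⁻¹
C = C₀ · e^(−k·t) = 2.661 × e^(−0.04415 × 11.1)
  = 2.661 × 0.6126 = 1.630 mg/L
(1.630 mg/L = 1.630 mcg/mL)

1.63 mcg/mL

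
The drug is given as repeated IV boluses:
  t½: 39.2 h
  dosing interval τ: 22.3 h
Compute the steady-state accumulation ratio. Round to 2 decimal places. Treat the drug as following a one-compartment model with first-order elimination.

3.07

k = ln2 / t½ = 0.693147 / 39.2 = 0.01768 h⁻¹
e^(−kτ) = e^(−0.01768 × 22.3) = 0.6742
Accumulation ratio R = 1 / (1 − e^(−kτ)) = 1 / (1 − 0.6742) = 3.069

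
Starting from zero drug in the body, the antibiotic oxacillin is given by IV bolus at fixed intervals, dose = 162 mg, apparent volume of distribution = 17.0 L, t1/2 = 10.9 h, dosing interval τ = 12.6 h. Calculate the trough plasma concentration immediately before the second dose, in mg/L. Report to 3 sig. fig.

4.28 mg/L

C₀ per dose = Dose / Vd = 162 / 17.0 = 9.529 mg/L
k = ln2 / t½ = 0.693147 / 10.9 = 0.06359 h⁻¹
Fraction remaining after one interval: r = e^(−kτ) = e^(−0.06359 × 12.6) = 0.4488
Before dose 2, 1 dose has been given (aged 1τ).
C_trough = C₀ × r = 9.529 × 0.4488 = 4.277 mg/L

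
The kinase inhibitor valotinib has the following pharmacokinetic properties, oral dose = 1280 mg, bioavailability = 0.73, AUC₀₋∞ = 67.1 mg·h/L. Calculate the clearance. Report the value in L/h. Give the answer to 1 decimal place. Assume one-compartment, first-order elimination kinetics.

13.9 L/h

CL = F·Dose / AUC = 0.73 × 1280 / 67.1 = 13.93 L/h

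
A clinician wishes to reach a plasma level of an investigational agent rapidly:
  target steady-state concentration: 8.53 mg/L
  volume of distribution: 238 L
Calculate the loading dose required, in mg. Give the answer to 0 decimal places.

LD = Css × Vd = 8.53 × 238 = 2030 mg

2030 mg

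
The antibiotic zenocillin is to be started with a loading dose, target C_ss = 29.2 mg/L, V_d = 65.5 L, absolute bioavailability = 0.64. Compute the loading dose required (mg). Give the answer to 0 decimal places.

LD = Css × Vd / F = 29.2 × 65.5 / 0.64 = 2988 mg

2988 mg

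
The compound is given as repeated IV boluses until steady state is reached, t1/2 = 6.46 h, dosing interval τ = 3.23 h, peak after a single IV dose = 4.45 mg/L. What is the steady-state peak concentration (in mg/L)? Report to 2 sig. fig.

k = ln2 / t½ = 0.693147 / 6.46 = 0.1073 h⁻¹
e^(−kτ) = e^(−0.1073 × 3.23) = 0.7071
Accumulation ratio R = 1 / (1 − e^(−kτ)) = 1 / (1 − 0.7071) = 3.414
Steady-state peak = C₀ × R = 4.45 × 3.414 = 15.19 mg/L

15 mg/L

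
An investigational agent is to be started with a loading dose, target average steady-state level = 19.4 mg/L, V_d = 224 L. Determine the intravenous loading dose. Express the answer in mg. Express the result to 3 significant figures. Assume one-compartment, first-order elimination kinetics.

4350 mg

LD = Css × Vd = 19.4 × 224 = 4346 mg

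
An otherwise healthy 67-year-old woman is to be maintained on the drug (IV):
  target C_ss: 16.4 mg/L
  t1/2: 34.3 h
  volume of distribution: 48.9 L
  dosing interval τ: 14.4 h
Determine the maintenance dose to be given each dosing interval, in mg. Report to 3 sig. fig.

k = ln2 / t½ = 0.693147 / 34.3 = 0.02021 h⁻¹
CL = k × Vd = 0.02021 × 48.9 = 0.9883 L/h
At steady state, Dose/τ = Css × CL.
Dose = Css × CL × τ = 16.4 × 0.9883 × 14.4 = 233.4 mg

233 mg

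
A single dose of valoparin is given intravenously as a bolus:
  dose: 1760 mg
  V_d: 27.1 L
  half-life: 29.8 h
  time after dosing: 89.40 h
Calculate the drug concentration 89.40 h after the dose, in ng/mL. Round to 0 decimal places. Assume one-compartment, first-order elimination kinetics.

8118 ng/mL

C₀ = Dose / Vd = 1760 / 27.1 = 64.94 mg/L
k = ln2 / t½ = 0.693147 / 29.8 = 0.02326 h⁻¹
t / t½ = 89.40 / 29.8 = 3 half-lives
C = C₀ × (1/2)^3 = 64.94 × 0.1250 = 8.118 mg/L
Convert: 8.118 mg/L × 1000 = 8118 ng/mL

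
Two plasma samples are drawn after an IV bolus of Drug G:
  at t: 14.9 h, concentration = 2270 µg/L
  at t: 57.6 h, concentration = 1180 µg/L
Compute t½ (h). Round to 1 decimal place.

45.2 h

k = ln(C₁/C₂) / (t₂ − t₁) = ln(2270/1180) / (57.6 − 14.9)
  = 0.6543 / 42.70 = 0.01532 h⁻¹
t½ = ln2 / k = 0.693147 / 0.01532 = 45.24 h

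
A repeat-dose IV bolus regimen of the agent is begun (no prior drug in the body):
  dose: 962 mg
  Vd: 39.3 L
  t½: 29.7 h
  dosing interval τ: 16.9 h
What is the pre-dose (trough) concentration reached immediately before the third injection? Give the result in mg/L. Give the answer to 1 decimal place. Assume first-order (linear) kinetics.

C₀ per dose = Dose / Vd = 962 / 39.3 = 24.48 mg/L
k = ln2 / t½ = 0.693147 / 29.7 = 0.02334 h⁻¹
Fraction remaining after one interval: r = e^(−kτ) = e^(−0.02334 × 16.9) = 0.6741
Before dose 3, 2 doses have been given (aged 1τ, 2τ).
C_trough = C₀ × (r + r²) = 24.48 × (0.6741 + 0.4544) = 27.63 mg/L

27.6 mg/L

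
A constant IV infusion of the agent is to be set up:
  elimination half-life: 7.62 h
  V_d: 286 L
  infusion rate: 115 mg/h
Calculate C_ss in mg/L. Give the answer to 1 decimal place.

4.4 mg/L

k = ln2 / t½ = 0.693147 / 7.62 = 0.09096 h⁻¹
CL = k × Vd = 0.09096 × 286 = 26.01 L/h
At steady state Css = R₀ / CL = 115 / 26.01 = 4.421 mg/L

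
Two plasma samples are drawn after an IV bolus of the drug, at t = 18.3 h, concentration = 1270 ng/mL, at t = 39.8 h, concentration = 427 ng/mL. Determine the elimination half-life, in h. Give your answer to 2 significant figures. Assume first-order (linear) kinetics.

14 h

k = ln(C₁/C₂) / (t₂ − t₁) = ln(1270/427) / (39.8 − 18.3)
  = 1.090 / 21.50 = 0.05070 h⁻¹
t½ = ln2 / k = 0.693147 / 0.05070 = 13.67 h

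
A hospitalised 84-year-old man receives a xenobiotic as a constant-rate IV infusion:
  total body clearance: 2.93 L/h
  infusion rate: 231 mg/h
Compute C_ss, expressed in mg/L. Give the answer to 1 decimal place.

78.8 mg/L

At steady state Css = R₀ / CL = 231 / 2.930 = 78.84 mg/L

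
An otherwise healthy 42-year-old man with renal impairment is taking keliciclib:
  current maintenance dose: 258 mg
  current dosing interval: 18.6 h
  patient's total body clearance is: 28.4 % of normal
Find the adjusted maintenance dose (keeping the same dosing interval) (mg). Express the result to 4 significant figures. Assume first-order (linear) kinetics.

73.27 mg

To keep the same average steady-state level, dosing rate must scale with clearance.
CL ratio = 28.4 / 100 = 0.2840
New dose (same interval) = 258 × 0.2840 = 73.27 mg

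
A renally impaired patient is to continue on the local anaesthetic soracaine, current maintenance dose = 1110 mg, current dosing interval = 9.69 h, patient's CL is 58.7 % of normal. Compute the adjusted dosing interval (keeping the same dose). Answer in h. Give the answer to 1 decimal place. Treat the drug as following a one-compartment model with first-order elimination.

To keep the same average steady-state level, dosing rate must scale with clearance.
CL ratio = 58.7 / 100 = 0.5870
New interval (same dose) = 9.69 / 0.5870 = 16.51 h

16.5 h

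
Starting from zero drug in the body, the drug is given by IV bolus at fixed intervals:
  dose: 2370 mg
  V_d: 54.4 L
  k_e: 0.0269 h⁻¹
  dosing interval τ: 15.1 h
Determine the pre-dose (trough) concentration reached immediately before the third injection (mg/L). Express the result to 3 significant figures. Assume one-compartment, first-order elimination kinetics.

48.4 mg/L

C₀ per dose = Dose / Vd = 2370 / 54.4 = 43.57 mg/L
Fraction remaining after one interval: r = e^(−kτ) = e^(−0.02690 × 15.1) = 0.6662
Before dose 3, 2 doses have been given (aged 1τ, 2τ).
C_trough = C₀ × (r + r²) = 43.57 × (0.6662 + 0.4438) = 48.36 mg/L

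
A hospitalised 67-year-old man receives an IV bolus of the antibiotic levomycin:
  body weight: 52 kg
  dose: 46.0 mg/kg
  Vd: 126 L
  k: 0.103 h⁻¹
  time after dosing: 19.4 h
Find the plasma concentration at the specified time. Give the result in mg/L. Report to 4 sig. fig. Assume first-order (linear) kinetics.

Total dose = 46.0 × 52 = 2392 mg
C₀ = Dose / Vd = 2392 / 126 = 18.98 mg/L
C = C₀ · e^(−k·t) = 18.98 × e^(−0.1030 × 19.4)
  = 18.98 × 0.1356 = 2.574 mg/L

2.574 mg/L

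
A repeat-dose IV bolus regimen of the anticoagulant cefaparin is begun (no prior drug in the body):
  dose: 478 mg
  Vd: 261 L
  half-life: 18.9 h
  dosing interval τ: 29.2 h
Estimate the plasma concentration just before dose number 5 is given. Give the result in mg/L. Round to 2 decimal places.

0.94 mg/L

C₀ per dose = Dose / Vd = 478 / 261 = 1.831 mg/L
k = ln2 / t½ = 0.693147 / 18.9 = 0.03667 h⁻¹
Fraction remaining after one interval: r = e^(−kτ) = e^(−0.03667 × 29.2) = 0.3427
Before dose 5, 4 doses have been given (aged 1τ, 2τ, 3τ, 4τ).
C_trough = C₀ × (r + r² + … + r^4) = C₀ × r(1−r^4)/(1−r)
        = 1.831 × 0.3427 × (1 − 0.01379) / (1 − 0.3427) = 0.9415 mg/L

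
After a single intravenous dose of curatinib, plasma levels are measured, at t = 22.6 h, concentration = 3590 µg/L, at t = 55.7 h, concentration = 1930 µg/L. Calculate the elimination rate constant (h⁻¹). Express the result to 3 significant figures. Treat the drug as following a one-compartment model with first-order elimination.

k = ln(C₁/C₂) / (t₂ − t₁) = ln(3590/1930) / (55.7 − 22.6)
  = 0.6206 / 33.10 = 0.01875 h⁻¹

0.0188 h⁻¹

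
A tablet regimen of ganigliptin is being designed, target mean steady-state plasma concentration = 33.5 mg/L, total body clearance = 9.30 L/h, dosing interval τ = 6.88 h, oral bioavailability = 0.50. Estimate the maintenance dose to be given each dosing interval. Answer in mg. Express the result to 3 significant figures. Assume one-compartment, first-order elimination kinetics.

4290 mg

At steady state, F × (Dose/τ) = Css × CL.
Dose = Css × CL × τ / F = 33.5 × 9.300 × 6.88 / 0.50 = 4287 mg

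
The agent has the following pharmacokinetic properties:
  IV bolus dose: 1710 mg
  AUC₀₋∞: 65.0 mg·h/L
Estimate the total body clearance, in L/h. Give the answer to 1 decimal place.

26.3 L/h

CL = Dose / AUC = 1710 / 65.0 = 26.31 L/h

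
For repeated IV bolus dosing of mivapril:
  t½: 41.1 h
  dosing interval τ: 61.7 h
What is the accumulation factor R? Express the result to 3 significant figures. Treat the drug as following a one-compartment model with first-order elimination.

k = ln2 / t½ = 0.693147 / 41.1 = 0.01686 h⁻¹
e^(−kτ) = e^(−0.01686 × 61.7) = 0.3534
Accumulation ratio R = 1 / (1 − e^(−kτ)) = 1 / (1 − 0.3534) = 1.547

1.55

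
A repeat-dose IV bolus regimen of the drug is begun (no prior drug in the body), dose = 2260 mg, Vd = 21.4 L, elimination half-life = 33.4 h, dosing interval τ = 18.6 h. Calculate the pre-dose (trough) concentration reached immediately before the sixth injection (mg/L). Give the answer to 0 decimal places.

192 mg/L

C₀ per dose = Dose / Vd = 2260 / 21.4 = 105.6 mg/L
k = ln2 / t½ = 0.693147 / 33.4 = 0.02075 h⁻¹
Fraction remaining after one interval: r = e^(−kτ) = e^(−0.02075 × 18.6) = 0.6798
Before dose 6, 5 doses have been given (aged 1τ, 2τ, 3τ, 4τ, 5τ).
C_trough = C₀ × (r + r² + … + r^5) = C₀ × r(1−r^5)/(1−r)
        = 105.6 × 0.6798 × (1 − 0.1452) / (1 − 0.6798) = 191.6 mg/L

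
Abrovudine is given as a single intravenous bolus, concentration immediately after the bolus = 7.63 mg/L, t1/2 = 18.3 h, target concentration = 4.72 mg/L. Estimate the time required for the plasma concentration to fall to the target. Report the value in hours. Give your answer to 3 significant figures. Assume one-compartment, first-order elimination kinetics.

k = ln2 / t½ = 0.693147 / 18.3 = 0.03788 h⁻¹
t = ln(C₀ / C) / k = ln(7.630 / 4.72) / 0.03788
  = ln(1.617) / 0.03788 = 0.4806 / 0.03788 = 12.69 h

12.7 h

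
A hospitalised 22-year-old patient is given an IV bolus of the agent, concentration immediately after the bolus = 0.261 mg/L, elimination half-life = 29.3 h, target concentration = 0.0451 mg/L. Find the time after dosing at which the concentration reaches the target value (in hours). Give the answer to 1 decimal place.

k = ln2 / t½ = 0.693147 / 29.3 = 0.02366 h⁻¹
t = ln(C₀ / C) / k = ln(0.2610 / 0.0451) / 0.02366
  = ln(5.787) / 0.02366 = 1.756 / 0.02366 = 74.22 h

74.2 h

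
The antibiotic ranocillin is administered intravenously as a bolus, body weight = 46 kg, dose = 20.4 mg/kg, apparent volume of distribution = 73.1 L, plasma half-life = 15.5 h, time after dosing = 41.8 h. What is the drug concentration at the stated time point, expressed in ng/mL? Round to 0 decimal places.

Total dose = 20.4 × 46 = 938.4 mg
C₀ = Dose / Vd = 938.4 / 73.1 = 12.84 mg/L
k = ln2 / t½ = 0.693147 / 15.5 = 0.04472 h⁻¹
C = C₀ · e^(−k·t) = 12.84 × e^(−0.04472 × 41.8)
  = 12.84 × 0.1542 = 1.980 mg/L
Convert: 1.980 mg/L × 1000 = 1980 ng/mL

1980 ng/mL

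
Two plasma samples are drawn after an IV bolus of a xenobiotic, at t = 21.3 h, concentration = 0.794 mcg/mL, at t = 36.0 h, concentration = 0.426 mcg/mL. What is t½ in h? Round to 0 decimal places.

16 h

k = ln(C₁/C₂) / (t₂ − t₁) = ln(0.794/0.426) / (36.0 − 21.3)
  = 0.6226 / 14.70 = 0.04235 h⁻¹
t½ = ln2 / k = 0.693147 / 0.04235 = 16.37 h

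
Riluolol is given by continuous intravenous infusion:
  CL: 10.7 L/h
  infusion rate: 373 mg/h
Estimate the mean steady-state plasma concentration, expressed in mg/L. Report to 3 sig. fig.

34.9 mg/L

At steady state Css = R₀ / CL = 373 / 10.70 = 34.86 mg/L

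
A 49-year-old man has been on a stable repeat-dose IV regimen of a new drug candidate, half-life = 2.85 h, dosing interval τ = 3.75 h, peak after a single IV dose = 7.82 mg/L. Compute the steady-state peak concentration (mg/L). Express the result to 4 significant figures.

k = ln2 / t½ = 0.693147 / 2.85 = 0.2432 h⁻¹
e^(−kτ) = e^(−0.2432 × 3.75) = 0.4017
Accumulation ratio R = 1 / (1 − e^(−kτ)) = 1 / (1 − 0.4017) = 1.671
Steady-state peak = C₀ × R = 7.82 × 1.671 = 13.07 mg/L

13.07 mg/L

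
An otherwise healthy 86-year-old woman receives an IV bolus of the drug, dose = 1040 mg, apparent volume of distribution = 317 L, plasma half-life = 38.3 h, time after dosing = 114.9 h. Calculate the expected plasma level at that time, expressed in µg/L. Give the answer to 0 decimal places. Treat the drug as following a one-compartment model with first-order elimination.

410 µg/L

C₀ = Dose / Vd = 1040 / 317 = 3.281 mg/L
k = ln2 / t½ = 0.693147 / 38.3 = 0.01810 h⁻¹
t / t½ = 114.9 / 38.3 = 3 half-lives
C = C₀ × (1/2)^3 = 3.281 × 0.1250 = 0.4101 mg/L
Convert: 0.4101 mg/L × 1000 = 410.1 µg/L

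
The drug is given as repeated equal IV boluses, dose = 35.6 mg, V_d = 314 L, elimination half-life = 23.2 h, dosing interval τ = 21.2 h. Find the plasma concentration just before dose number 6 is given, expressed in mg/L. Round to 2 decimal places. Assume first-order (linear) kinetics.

C₀ per dose = Dose / Vd = 35.6 / 314 = 0.1134 mg/L
k = ln2 / t½ = 0.693147 / 23.2 = 0.02988 h⁻¹
Fraction remaining after one interval: r = e^(−kτ) = e^(−0.02988 × 21.2) = 0.5308
Before dose 6, 5 doses have been given (aged 1τ, 2τ, 3τ, 4τ, 5τ).
C_trough = C₀ × (r + r² + … + r^5) = C₀ × r(1−r^5)/(1−r)
        = 0.1134 × 0.5308 × (1 − 0.04214) / (1 − 0.5308) = 0.1229 mg/L

0.12 mg/L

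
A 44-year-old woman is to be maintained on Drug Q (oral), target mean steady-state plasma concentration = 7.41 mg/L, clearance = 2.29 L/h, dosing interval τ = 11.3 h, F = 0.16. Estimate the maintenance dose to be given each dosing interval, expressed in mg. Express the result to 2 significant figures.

At steady state, F × (Dose/τ) = Css × CL.
Dose = Css × CL × τ / F = 7.41 × 2.290 × 11.3 / 0.16 = 1198 mg

1200 mg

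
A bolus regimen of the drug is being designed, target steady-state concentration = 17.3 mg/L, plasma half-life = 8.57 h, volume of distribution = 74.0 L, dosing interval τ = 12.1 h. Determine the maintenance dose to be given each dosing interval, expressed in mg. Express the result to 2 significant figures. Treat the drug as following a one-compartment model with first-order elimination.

k = ln2 / t½ = 0.693147 / 8.57 = 0.08088 h⁻¹
CL = k × Vd = 0.08088 × 74.0 = 5.985 L/h
At steady state, Dose/τ = Css × CL.
Dose = Css × CL × τ = 17.3 × 5.985 × 12.1 = 1253 mg

1300 mg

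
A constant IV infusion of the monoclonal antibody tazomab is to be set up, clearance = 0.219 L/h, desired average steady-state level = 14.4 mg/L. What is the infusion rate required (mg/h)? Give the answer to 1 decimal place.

At steady state, infusion rate R₀ = Css × CL = 14.4 × 0.2190 = 3.154 mg/h

3.2 mg/h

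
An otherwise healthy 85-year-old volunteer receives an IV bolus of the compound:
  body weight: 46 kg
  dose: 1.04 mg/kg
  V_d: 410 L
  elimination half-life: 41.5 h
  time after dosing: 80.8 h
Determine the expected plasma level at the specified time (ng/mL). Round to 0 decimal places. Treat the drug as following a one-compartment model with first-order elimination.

30 ng/mL

Total dose = 1.04 × 46 = 47.84 mg
C₀ = Dose / Vd = 47.84 / 410 = 0.1167 mg/L
k = ln2 / t½ = 0.693147 / 41.5 = 0.01670 h⁻¹
C = C₀ · e^(−k·t) = 0.1167 × e^(−0.01670 × 80.8)
  = 0.1167 × 0.2594 = 0.03027 mg/L
Convert: 0.03027 mg/L × 1000 = 30.27 ng/mL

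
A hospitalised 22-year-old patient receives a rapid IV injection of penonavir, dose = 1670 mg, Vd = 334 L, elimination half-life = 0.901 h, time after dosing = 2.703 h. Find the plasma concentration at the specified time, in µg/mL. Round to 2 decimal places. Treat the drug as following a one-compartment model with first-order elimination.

0.63 µg/mL

C₀ = Dose / Vd = 1670 / 334 = 5.000 mg/L
k = ln2 / t½ = 0.693147 / 0.901 = 0.7693 h⁻¹
t / t½ = 2.703 / 0.901 = 3 half-lives
C = C₀ × (1/2)^3 = 5.000 × 0.1250 = 0.6250 mg/L
(0.6250 mg/L = 0.6250 µg/mL)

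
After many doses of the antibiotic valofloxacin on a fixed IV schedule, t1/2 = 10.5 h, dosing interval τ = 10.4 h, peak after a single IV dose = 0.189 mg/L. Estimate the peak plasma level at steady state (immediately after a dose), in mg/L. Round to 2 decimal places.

k = ln2 / t½ = 0.693147 / 10.5 = 0.06601 h⁻¹
e^(−kτ) = e^(−0.06601 × 10.4) = 0.5033
Accumulation ratio R = 1 / (1 − e^(−kτ)) = 1 / (1 − 0.5033) = 2.013
Steady-state peak = C₀ × R = 0.189 × 2.013 = 0.3805 mg/L

0.38 mg/L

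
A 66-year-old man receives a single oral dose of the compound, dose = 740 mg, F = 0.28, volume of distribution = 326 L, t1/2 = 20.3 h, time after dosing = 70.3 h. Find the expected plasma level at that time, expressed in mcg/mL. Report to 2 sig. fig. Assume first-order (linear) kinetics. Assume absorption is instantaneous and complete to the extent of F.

0.058 mcg/mL

Amount reaching circulation = F × Dose = 0.28 × 740.0 = 207.2 mg
C₀ = F·Dose / Vd = 207.2 / 326 = 0.6356 mg/L
k = ln2 / t½ = 0.693147 / 20.3 = 0.03415 h⁻¹
C = C₀ · e^(−k·t) = 0.6356 × e^(−0.03415 × 70.3)
  = 0.6356 × 0.09065 = 0.05762 mg/L
(0.05762 mg/L = 0.05762 mcg/mL)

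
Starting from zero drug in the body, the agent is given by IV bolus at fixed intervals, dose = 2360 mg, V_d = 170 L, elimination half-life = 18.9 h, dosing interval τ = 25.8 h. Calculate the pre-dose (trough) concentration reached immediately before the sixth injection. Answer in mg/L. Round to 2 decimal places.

C₀ per dose = Dose / Vd = 2360 / 170 = 13.88 mg/L
k = ln2 / t½ = 0.693147 / 18.9 = 0.03667 h⁻¹
Fraction remaining after one interval: r = e^(−kτ) = e^(−0.03667 × 25.8) = 0.3883
Before dose 6, 5 doses have been given (aged 1τ, 2τ, 3τ, 4τ, 5τ).
C_trough = C₀ × (r + r² + … + r^5) = C₀ × r(1−r^5)/(1−r)
        = 13.88 × 0.3883 × (1 − 0.008827) / (1 − 0.3883) = 8.733 mg/L

8.73 mg/L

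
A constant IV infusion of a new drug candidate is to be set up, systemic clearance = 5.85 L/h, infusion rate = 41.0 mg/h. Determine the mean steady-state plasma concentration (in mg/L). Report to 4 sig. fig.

At steady state Css = R₀ / CL = 41.0 / 5.850 = 7.009 mg/L

7.009 mg/L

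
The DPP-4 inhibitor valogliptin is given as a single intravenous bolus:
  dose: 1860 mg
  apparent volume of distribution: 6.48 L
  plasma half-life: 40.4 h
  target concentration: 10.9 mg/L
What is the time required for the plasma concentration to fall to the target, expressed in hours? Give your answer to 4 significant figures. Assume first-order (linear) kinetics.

C₀ = Dose / Vd = 1860 / 6.48 = 287.0 mg/L
k = ln2 / t½ = 0.693147 / 40.4 = 0.01716 h⁻¹
t = ln(C₀ / C) / k = ln(287.0 / 10.9) / 0.01716
  = ln(26.33) / 0.01716 = 3.271 / 0.01716 = 190.6 h

190.6 h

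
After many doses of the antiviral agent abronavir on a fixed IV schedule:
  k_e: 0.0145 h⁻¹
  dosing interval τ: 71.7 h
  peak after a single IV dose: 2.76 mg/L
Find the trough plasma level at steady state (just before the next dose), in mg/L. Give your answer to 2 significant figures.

1.5 mg/L

e^(−kτ) = e^(−0.01450 × 71.7) = 0.3536
Accumulation ratio R = 1 / (1 − e^(−kτ)) = 1 / (1 − 0.3536) = 1.547
Steady-state trough = C₀ × R × e^(−kτ) = 2.76 × 1.547 × 0.3536 = 1.510 mg/L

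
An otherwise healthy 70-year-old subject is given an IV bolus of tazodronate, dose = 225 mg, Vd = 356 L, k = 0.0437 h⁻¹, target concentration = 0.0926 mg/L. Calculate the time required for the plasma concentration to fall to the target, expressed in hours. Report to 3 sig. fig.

44.0 h

C₀ = Dose / Vd = 225.0 / 356 = 0.6320 mg/L
t = ln(C₀ / C) / k = ln(0.6320 / 0.0926) / 0.04370
  = ln(6.825) / 0.04370 = 1.921 / 0.04370 = 43.96 h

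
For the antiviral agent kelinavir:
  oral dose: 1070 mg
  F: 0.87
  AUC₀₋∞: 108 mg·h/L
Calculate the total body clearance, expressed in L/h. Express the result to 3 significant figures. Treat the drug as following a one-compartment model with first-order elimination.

8.62 L/h

CL = F·Dose / AUC = 0.87 × 1070 / 108 = 8.619 L/h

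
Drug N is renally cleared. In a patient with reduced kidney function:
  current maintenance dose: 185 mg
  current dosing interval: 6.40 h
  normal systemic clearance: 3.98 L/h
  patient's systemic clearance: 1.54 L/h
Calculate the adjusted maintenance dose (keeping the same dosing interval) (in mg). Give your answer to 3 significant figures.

71.6 mg

To keep the same average steady-state level, dosing rate must scale with clearance.
CL ratio = 1.54 / 3.98 = 0.3869
New dose (same interval) = 185 × 0.3869 = 71.58 mg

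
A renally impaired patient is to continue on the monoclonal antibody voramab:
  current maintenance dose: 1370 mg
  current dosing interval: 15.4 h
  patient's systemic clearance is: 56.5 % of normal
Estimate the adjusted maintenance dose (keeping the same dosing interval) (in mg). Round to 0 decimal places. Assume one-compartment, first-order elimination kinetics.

774 mg

To keep the same average steady-state level, dosing rate must scale with clearance.
CL ratio = 56.5 / 100 = 0.5650
New dose (same interval) = 1370 × 0.5650 = 774.1 mg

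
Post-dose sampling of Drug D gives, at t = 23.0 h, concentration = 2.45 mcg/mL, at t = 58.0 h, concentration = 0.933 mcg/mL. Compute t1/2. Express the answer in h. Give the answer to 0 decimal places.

25 h

k = ln(C₁/C₂) / (t₂ − t₁) = ln(2.45/0.933) / (58.0 − 23.0)
  = 0.9654 / 35.00 = 0.02758 h⁻¹
t½ = ln2 / k = 0.693147 / 0.02758 = 25.13 h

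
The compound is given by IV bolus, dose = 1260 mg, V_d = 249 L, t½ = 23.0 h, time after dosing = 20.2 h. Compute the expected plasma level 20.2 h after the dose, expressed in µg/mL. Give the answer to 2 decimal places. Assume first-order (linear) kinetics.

2.75 µg/mL

C₀ = Dose / Vd = 1260 / 249 = 5.060 mg/L
k = ln2 / t½ = 0.693147 / 23.0 = 0.03014 h⁻¹
C = C₀ · e^(−k·t) = 5.060 × e^(−0.03014 × 20.2)
  = 5.060 × 0.5440 = 2.753 mg/L
(2.753 mg/L = 2.753 µg/mL)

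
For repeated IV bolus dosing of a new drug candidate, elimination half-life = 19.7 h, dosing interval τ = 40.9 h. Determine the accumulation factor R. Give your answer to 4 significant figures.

1.311

k = ln2 / t½ = 0.693147 / 19.7 = 0.03519 h⁻¹
e^(−kτ) = e^(−0.03519 × 40.9) = 0.2371
Accumulation ratio R = 1 / (1 − e^(−kτ)) = 1 / (1 − 0.2371) = 1.311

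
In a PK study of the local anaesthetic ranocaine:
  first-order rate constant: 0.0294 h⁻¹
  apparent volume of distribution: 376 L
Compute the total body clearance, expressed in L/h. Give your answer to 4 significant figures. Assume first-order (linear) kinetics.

CL = k × Vd = 0.0294 × 376 = 11.05 L/h

11.05 L/h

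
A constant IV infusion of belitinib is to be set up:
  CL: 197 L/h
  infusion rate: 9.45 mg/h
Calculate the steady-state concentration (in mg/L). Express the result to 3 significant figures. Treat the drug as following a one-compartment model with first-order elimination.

At steady state Css = R₀ / CL = 9.45 / 197.0 = 0.04797 mg/L

0.0480 mg/L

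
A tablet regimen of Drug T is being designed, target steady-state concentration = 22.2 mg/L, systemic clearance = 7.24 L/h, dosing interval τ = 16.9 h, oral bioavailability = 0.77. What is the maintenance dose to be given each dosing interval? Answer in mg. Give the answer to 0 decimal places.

At steady state, F × (Dose/τ) = Css × CL.
Dose = Css × CL × τ / F = 22.2 × 7.240 × 16.9 / 0.77 = 3528 mg

3528 mg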